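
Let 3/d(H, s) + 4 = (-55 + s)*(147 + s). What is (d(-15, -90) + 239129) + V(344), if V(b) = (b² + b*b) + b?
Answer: 3937243002/8269 ≈ 4.7615e+5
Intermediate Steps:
d(H, s) = 3/(-4 + (-55 + s)*(147 + s))
V(b) = b + 2*b² (V(b) = (b² + b²) + b = 2*b² + b = b + 2*b²)
(d(-15, -90) + 239129) + V(344) = (3/(-8089 + (-90)² + 92*(-90)) + 239129) + 344*(1 + 2*344) = (3/(-8089 + 8100 - 8280) + 239129) + 344*(1 + 688) = (3/(-8269) + 239129) + 344*689 = (3*(-1/8269) + 239129) + 237016 = (-3/8269 + 239129) + 237016 = 1977357698/8269 + 237016 = 3937243002/8269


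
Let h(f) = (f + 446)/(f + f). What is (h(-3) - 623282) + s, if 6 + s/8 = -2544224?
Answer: -125863175/6 ≈ -2.0977e+7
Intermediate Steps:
s = -20353840 (s = -48 + 8*(-2544224) = -48 - 20353792 = -20353840)
h(f) = (446 + f)/(2*f) (h(f) = (446 + f)/((2*f)) = (446 + f)*(1/(2*f)) = (446 + f)/(2*f))
(h(-3) - 623282) + s = ((1/2)*(446 - 3)/(-3) - 623282) - 20353840 = ((1/2)*(-1/3)*443 - 623282) - 20353840 = (-443/6 - 623282) - 20353840 = -3740135/6 - 20353840 = -125863175/6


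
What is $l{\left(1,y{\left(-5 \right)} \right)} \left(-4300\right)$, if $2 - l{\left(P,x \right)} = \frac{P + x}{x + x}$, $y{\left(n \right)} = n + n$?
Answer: $-6665$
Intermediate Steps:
$y{\left(n \right)} = 2 n$
$l{\left(P,x \right)} = 2 - \frac{P + x}{2 x}$ ($l{\left(P,x \right)} = 2 - \frac{P + x}{x + x} = 2 - \frac{P + x}{2 x}$)
$l{\left(1,y{\left(-5 \right)} \right)} \left(-4300\right) = \frac{\left(-1\right) 1 + 3 \cdot 2 \left(-5\right)}{2 \cdot 2 \left(-5\right)} \left(-4300\right) = \frac{-1 + 3 \left(-10\right)}{2 \left(-10\right)} \left(-4300\right) = \frac{1}{2} \left(- \frac{1}{10}\right) \left(-1 - 30\right) \left(-4300\right) = \frac{1}{2} \left(- \frac{1}{10}\right) \left(-31\right) \left(-4300\right) = \frac{31}{20} \left(-4300\right) = -6665$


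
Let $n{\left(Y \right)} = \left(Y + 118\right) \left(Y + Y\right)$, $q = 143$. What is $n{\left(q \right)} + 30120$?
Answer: $104766$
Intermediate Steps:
$n{\left(Y \right)} = 2 Y \left(118 + Y\right)$ ($n{\left(Y \right)} = \left(118 + Y\right) 2 Y = 2 Y \left(118 + Y\right)$)
$n{\left(q \right)} + 30120 = 2 \cdot 143 \left(118 + 143\right) + 30120 = 2 \cdot 143 \cdot 261 + 30120 = 74646 + 30120 = 104766$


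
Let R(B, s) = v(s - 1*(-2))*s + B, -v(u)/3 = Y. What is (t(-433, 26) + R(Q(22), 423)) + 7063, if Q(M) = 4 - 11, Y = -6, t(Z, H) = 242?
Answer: 14912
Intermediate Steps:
v(u) = 18 (v(u) = -3*(-6) = 18)
Q(M) = -7
R(B, s) = B + 18*s (R(B, s) = 18*s + B = B + 18*s)
(t(-433, 26) + R(Q(22), 423)) + 7063 = (242 + (-7 + 18*423)) + 7063 = (242 + (-7 + 7614)) + 7063 = (242 + 7607) + 7063 = 7849 + 7063 = 14912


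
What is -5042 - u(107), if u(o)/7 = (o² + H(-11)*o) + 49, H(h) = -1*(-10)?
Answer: -93018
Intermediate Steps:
H(h) = 10
u(o) = 343 + 7*o² + 70*o (u(o) = 7*((o² + 10*o) + 49) = 7*(49 + o² + 10*o) = 343 + 7*o² + 70*o)
-5042 - u(107) = -5042 - (343 + 7*107² + 70*107) = -5042 - (343 + 7*11449 + 7490) = -5042 - (343 + 80143 + 7490) = -5042 - 1*87976 = -5042 - 87976 = -93018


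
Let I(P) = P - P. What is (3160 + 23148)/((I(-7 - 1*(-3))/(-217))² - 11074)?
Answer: -13154/5537 ≈ -2.3757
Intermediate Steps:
I(P) = 0
(3160 + 23148)/((I(-7 - 1*(-3))/(-217))² - 11074) = (3160 + 23148)/((0/(-217))² - 11074) = 26308/((0*(-1/217))² - 11074) = 26308/(0² - 11074) = 26308/(0 - 11074) = 26308/(-11074) = 26308*(-1/11074) = -13154/5537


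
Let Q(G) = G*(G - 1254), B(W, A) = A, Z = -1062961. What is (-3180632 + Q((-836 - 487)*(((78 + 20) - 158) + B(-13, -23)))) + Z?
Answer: 11916072402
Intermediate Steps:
Q(G) = G*(-1254 + G)
(-3180632 + Q((-836 - 487)*(((78 + 20) - 158) + B(-13, -23)))) + Z = (-3180632 + ((-836 - 487)*(((78 + 20) - 158) - 23))*(-1254 + (-836 - 487)*(((78 + 20) - 158) - 23))) - 1062961 = (-3180632 + (-1323*((98 - 158) - 23))*(-1254 - 1323*((98 - 158) - 23))) - 1062961 = (-3180632 + (-1323*(-60 - 23))*(-1254 - 1323*(-60 - 23))) - 1062961 = (-3180632 + (-1323*(-83))*(-1254 - 1323*(-83))) - 1062961 = (-3180632 + 109809*(-1254 + 109809)) - 1062961 = (-3180632 + 109809*108555) - 1062961 = (-3180632 + 11920315995) - 1062961 = 11917135363 - 1062961 = 11916072402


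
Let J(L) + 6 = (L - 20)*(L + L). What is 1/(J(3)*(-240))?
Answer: 1/25920 ≈ 3.8580e-5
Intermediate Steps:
J(L) = -6 + 2*L*(-20 + L) (J(L) = -6 + (L - 20)*(L + L) = -6 + (-20 + L)*(2*L) = -6 + 2*L*(-20 + L))
1/(J(3)*(-240)) = 1/((-6 - 40*3 + 2*3²)*(-240)) = 1/((-6 - 120 + 2*9)*(-240)) = 1/((-6 - 120 + 18)*(-240)) = 1/(-108*(-240)) = 1/25920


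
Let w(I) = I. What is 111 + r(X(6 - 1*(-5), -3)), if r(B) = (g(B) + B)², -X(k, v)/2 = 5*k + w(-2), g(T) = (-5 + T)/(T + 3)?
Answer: 117968848/10609 ≈ 11120.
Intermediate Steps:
g(T) = (-5 + T)/(3 + T)
X(k, v) = 4 - 10*k (X(k, v) = -2*(5*k - 2) = -2*(-2 + 5*k) = 4 - 10*k)
r(B) = (B + (-5 + B)/(3 + B))² (r(B) = ((-5 + B)/(3 + B) + B)² = (B + (-5 + B)/(3 + B))²)
111 + r(X(6 - 1*(-5), -3)) = 111 + (-5 + (4 - 10*(6 - 1*(-5))) + (4 - 10*(6 - 1*(-5)))*(3 + (4 - 10*(6 - 1*(-5)))))²/(3 + (4 - 10*(6 - 1*(-5))))² = 111 + (-5 + (4 - 10*(6 + 5)) + (4 - 10*(6 + 5))*(3 + (4 - 10*(6 + 5))))²/(3 + (4 - 10*(6 + 5)))² = 111 + (-5 + (4 - 10*11) + (4 - 10*11)*(3 + (4 - 10*11)))²/(3 + (4 - 10*11))² = 111 + (-5 + (4 - 110) + (4 - 110)*(3 + (4 - 110)))²/(3 + (4 - 110))² = 111 + (-5 - 106 - 106*(3 - 106))²/(3 - 106)² = 111 + (-5 - 106 - 106*(-103))²/(-103)² = 111 + (-5 - 106 + 10918)²/10609 = 111 + (1/10609)*10807² = 111 + (1/10609)*116791249 = 111 + 116791249/10609 = 117968848/10609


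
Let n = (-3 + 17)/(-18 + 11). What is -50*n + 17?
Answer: 117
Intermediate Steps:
n = -2 (n = 14/(-7) = 14*(-⅐) = -2)
-50*n + 17 = -50*(-2) + 17 = 100 + 17 = 117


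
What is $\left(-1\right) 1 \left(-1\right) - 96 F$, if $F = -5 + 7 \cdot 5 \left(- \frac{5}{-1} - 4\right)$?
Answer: $-2879$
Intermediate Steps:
$F = 30$ ($F = -5 + 7 \cdot 5 \left(\left(-5\right) \left(-1\right) - 4\right) = -5 + 7 \cdot 5 \left(5 - 4\right) = -5 + 7 \cdot 5 \cdot 1 = -5 + 7 \cdot 5 = -5 + 35 = 30$)
$\left(-1\right) 1 \left(-1\right) - 96 F = \left(-1\right) 1 \left(-1\right) - 2880 = \left(-1\right) \left(-1\right) - 2880 = 1 - 2880 = -2879$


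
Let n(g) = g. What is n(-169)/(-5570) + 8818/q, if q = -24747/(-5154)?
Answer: 84383128761/45946930 ≈ 1836.5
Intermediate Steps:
q = 8249/1718 (q = -24747*(-1/5154) = 8249/1718 ≈ 4.8015)
n(-169)/(-5570) + 8818/q = -169/(-5570) + 8818/(8249/1718) = -169*(-1/5570) + 8818*(1718/8249) = 169/5570 + 15149324/8249 = 84383128761/45946930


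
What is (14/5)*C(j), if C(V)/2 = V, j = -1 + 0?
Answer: -28/5 ≈ -5.6000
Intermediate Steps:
j = -1
C(V) = 2*V
(14/5)*C(j) = (14/5)*(2*(-1)) = (14*(1/5))*(-2) = (14/5)*(-2) = -28/5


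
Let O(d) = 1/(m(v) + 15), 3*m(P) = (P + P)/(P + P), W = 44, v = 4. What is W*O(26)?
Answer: 66/23 ≈ 2.8696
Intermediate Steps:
m(P) = 1/3 (m(P) = ((P + P)/(P + P))/3 = ((2*P)/((2*P)))/3 = ((2*P)*(1/(2*P)))/3 = (1/3)*1 = 1/3)
O(d) = 3/46 (O(d) = 1/(1/3 + 15) = 1/(46/3) = 3/46)
W*O(26) = 44*(3/46) = 66/23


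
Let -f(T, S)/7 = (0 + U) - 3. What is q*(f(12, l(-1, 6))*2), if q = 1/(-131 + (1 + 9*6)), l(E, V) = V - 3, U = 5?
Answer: 7/19 ≈ 0.36842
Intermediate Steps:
l(E, V) = -3 + V
f(T, S) = -14 (f(T, S) = -7*((0 + 5) - 3) = -7*(5 - 3) = -7*2 = -14)
q = -1/76 (q = 1/(-131 + (1 + 54)) = 1/(-131 + 55) = 1/(-76) = -1/76 ≈ -0.013158)
q*(f(12, l(-1, 6))*2) = -(-7)*2/38 = -1/76*(-28) = 7/19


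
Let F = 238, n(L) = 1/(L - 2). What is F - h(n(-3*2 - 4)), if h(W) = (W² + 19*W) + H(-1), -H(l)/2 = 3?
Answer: 35363/144 ≈ 245.58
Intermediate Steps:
H(l) = -6 (H(l) = -2*3 = -6)
n(L) = 1/(-2 + L)
h(W) = -6 + W² + 19*W (h(W) = (W² + 19*W) - 6 = -6 + W² + 19*W)
F - h(n(-3*2 - 4)) = 238 - (-6 + (1/(-2 + (-3*2 - 4)))² + 19/(-2 + (-3*2 - 4))) = 238 - (-6 + (1/(-2 + (-6 - 4)))² + 19/(-2 + (-6 - 4))) = 238 - (-6 + (1/(-2 - 10))² + 19/(-2 - 10)) = 238 - (-6 + (1/(-12))² + 19/(-12)) = 238 - (-6 + (-1/12)² + 19*(-1/12)) = 238 - (-6 + 1/144 - 19/12) = 238 - 1*(-1091/144) = 238 + 1091/144 = 35363/144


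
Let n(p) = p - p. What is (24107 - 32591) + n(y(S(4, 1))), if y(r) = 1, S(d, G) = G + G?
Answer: -8484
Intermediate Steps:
S(d, G) = 2*G
n(p) = 0
(24107 - 32591) + n(y(S(4, 1))) = (24107 - 32591) + 0 = -8484 + 0 = -8484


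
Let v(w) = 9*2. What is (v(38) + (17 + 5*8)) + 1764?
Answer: 1839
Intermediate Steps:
v(w) = 18
(v(38) + (17 + 5*8)) + 1764 = (18 + (17 + 5*8)) + 1764 = (18 + (17 + 40)) + 1764 = (18 + 57) + 1764 = 75 + 1764 = 1839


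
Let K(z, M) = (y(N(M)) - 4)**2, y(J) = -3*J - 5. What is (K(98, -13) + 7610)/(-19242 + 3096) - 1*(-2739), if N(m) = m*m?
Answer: 21975014/8073 ≈ 2722.0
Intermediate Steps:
N(m) = m**2
y(J) = -5 - 3*J
K(z, M) = (-9 - 3*M**2)**2 (K(z, M) = ((-5 - 3*M**2) - 4)**2 = (-9 - 3*M**2)**2)
(K(98, -13) + 7610)/(-19242 + 3096) - 1*(-2739) = (9*(3 + (-13)**2)**2 + 7610)/(-19242 + 3096) - 1*(-2739) = (9*(3 + 169)**2 + 7610)/(-16146) + 2739 = (9*172**2 + 7610)*(-1/16146) + 2739 = (9*29584 + 7610)*(-1/16146) + 2739 = (266256 + 7610)*(-1/16146) + 2739 = 273866*(-1/16146) + 2739 = -136933/8073 + 2739 = 21975014/8073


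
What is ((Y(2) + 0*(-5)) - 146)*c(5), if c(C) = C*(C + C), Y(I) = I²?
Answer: -7100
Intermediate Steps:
c(C) = 2*C² (c(C) = C*(2*C) = 2*C²)
((Y(2) + 0*(-5)) - 146)*c(5) = ((2² + 0*(-5)) - 146)*(2*5²) = ((4 + 0) - 146)*(2*25) = (4 - 146)*50 = -142*50 = -7100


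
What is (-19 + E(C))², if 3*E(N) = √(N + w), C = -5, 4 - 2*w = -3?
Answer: (114 - I*√6)²/36 ≈ 360.83 - 15.513*I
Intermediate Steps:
w = 7/2 (w = 2 - ½*(-3) = 2 + 3/2 = 7/2 ≈ 3.5000)
E(N) = √(7/2 + N)/3 (E(N) = √(N + 7/2)/3 = √(7/2 + N)/3)
(-19 + E(C))² = (-19 + √(14 + 4*(-5))/6)² = (-19 + √(14 - 20)/6)² = (-19 + √(-6)/6)² = (-19 + (I*√6)/6)² = (-19 + I*√6/6)²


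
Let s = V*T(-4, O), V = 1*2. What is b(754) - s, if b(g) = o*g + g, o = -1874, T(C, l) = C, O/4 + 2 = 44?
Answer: -1412234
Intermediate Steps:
O = 168 (O = -8 + 4*44 = -8 + 176 = 168)
V = 2
b(g) = -1873*g (b(g) = -1874*g + g = -1873*g)
s = -8 (s = 2*(-4) = -8)
b(754) - s = -1873*754 - 1*(-8) = -1412242 + 8 = -1412234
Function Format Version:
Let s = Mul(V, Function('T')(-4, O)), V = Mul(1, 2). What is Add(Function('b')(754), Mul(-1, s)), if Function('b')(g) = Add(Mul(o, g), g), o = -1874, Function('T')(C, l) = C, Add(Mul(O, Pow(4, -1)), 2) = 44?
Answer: -1412234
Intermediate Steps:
O = 168 (O = Add(-8, Mul(4, 44)) = Add(-8, 176) = 168)
V = 2
Function('b')(g) = Mul(-1873, g) (Function('b')(g) = Add(Mul(-1874, g), g) = Mul(-1873, g))
s = -8 (s = Mul(2, -4) = -8)
Add(Function('b')(754), Mul(-1, s)) = Add(Mul(-1873, 754), Mul(-1, -8)) = Add(-1412242, 8) = -1412234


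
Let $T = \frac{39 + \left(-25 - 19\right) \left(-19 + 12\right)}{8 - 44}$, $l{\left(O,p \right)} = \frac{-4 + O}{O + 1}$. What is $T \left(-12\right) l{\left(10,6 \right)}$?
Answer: $\frac{694}{11} \approx 63.091$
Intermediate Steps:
$l{\left(O,p \right)} = \frac{-4 + O}{1 + O}$
$T = - \frac{347}{36}$ ($T = \frac{39 - -308}{-36} = \left(39 + 308\right) \left(- \frac{1}{36}\right) = 347 \left(- \frac{1}{36}\right) = - \frac{347}{36} \approx -9.6389$)
$T \left(-12\right) l{\left(10,6 \right)} = \left(- \frac{347}{36}\right) \left(-12\right) \frac{-4 + 10}{1 + 10} = \frac{347 \cdot \frac{1}{11} \cdot 6}{3} = \frac{347}{3} \cdot \frac{6}{11} = \frac{694}{11}$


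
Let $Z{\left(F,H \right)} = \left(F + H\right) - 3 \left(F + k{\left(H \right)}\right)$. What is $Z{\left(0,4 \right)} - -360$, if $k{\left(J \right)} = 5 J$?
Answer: $304$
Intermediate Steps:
$Z{\left(F,H \right)} = - 14 H - 2 F$ ($Z{\left(F,H \right)} = \left(F + H\right) - 3 \left(F + 5 H\right) = \left(F + H\right) - \left(3 F + 15 H\right) = - 14 H - 2 F$)
$Z{\left(0,4 \right)} - -360 = \left(\left(-14\right) 4 - 0\right) - -360 = \left(-56 + 0\right) + 360 = -56 + 360 = 304$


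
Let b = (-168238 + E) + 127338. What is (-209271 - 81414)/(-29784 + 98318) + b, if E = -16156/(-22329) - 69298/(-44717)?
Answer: -2798931182806525109/68430232190862 ≈ -40902.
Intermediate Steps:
E = 2269802894/998485893 (E = -16156*(-1/22329) - 69298*(-1/44717) = 16156/22329 + 69298/44717 = 2269802894/998485893 ≈ 2.2732)
b = -40835803220806/998485893 (b = (-168238 + 2269802894/998485893) + 127338 = -167980999863640/998485893 + 127338 = -40835803220806/998485893 ≈ -40898.)
(-209271 - 81414)/(-29784 + 98318) + b = (-209271 - 81414)/(-29784 + 98318) - 40835803220806/998485893 = -290685/68534 - 40835803220806/998485893 = -2798931182806525109/68430232190862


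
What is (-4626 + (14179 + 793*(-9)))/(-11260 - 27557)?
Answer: -2416/38817 ≈ -0.062241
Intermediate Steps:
(-4626 + (14179 + 793*(-9)))/(-11260 - 27557) = (-4626 + (14179 - 7137))/(-38817) = (-4626 + 7042)*(-1/38817) = 2416*(-1/38817) = -2416/38817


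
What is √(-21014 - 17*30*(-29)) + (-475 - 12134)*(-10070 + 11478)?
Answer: -17753472 + 4*I*√389 ≈ -1.7753e+7 + 78.892*I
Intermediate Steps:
√(-21014 - 17*30*(-29)) + (-475 - 12134)*(-10070 + 11478) = √(-21014 - 510*(-29)) - 12609*1408 = √(-21014 + 14790) - 17753472 = √(-6224) - 17753472 = 4*I*√389 - 17753472 = -17753472 + 4*I*√389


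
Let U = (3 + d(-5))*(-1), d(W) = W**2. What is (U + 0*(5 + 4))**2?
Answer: 784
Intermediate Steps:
U = -28 (U = (3 + (-5)**2)*(-1) = (3 + 25)*(-1) = 28*(-1) = -28)
(U + 0*(5 + 4))**2 = (-28 + 0*(5 + 4))**2 = (-28 + 0*9)**2 = (-28 + 0)**2 = (-28)**2 = 784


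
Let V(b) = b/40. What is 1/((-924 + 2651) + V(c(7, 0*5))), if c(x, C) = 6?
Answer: 20/34543 ≈ 0.00057899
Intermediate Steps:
V(b) = b/40 (V(b) = b*(1/40) = b/40)
1/((-924 + 2651) + V(c(7, 0*5))) = 1/((-924 + 2651) + (1/40)*6) = 1/(1727 + 3/20) = 1/(34543/20) = 20/34543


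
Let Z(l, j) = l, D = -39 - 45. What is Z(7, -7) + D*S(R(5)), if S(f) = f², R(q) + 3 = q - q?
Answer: -749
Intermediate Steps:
R(q) = -3 (R(q) = -3 + (q - q) = -3 + 0 = -3)
D = -84
Z(7, -7) + D*S(R(5)) = 7 - 84*(-3)² = 7 - 84*9 = 7 - 756 = -749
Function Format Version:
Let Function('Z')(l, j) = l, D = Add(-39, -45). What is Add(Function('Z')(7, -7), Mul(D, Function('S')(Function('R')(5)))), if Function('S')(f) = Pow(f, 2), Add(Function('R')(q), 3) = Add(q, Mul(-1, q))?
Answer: -749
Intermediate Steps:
Function('R')(q) = -3 (Function('R')(q) = Add(-3, Add(q, Mul(-1, q))) = Add(-3, 0) = -3)
D = -84
Add(Function('Z')(7, -7), Mul(D, Function('S')(Function('R')(5)))) = Add(7, Mul(-84, Pow(-3, 2))) = Add(7, Mul(-84, 9)) = Add(7, -756) = -749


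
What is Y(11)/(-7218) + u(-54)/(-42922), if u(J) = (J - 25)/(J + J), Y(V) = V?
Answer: -2864531/1858865976 ≈ -0.0015410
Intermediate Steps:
u(J) = (-25 + J)/(2*J) (u(J) = (-25 + J)/((2*J)) = (-25 + J)*(1/(2*J)) = (-25 + J)/(2*J))
Y(11)/(-7218) + u(-54)/(-42922) = 11/(-7218) + ((½)*(-25 - 54)/(-54))/(-42922) = 11*(-1/7218) + ((½)*(-1/54)*(-79))*(-1/42922) = -11/7218 + (79/108)*(-1/42922) = -11/7218 - 79/4635576 = -2864531/1858865976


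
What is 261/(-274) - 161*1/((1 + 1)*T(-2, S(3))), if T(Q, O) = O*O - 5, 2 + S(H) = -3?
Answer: -27277/5480 ≈ -4.9776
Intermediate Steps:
S(H) = -5 (S(H) = -2 - 3 = -5)
T(Q, O) = -5 + O**2 (T(Q, O) = O**2 - 5 = -5 + O**2)
261/(-274) - 161*1/((1 + 1)*T(-2, S(3))) = 261/(-274) - 161*1/((1 + 1)*(-5 + (-5)**2)) = 261*(-1/274) - 161*1/(2*(-5 + 25)) = -261/274 - 161/(2*20) = -261/274 - 161/40 = -27277/5480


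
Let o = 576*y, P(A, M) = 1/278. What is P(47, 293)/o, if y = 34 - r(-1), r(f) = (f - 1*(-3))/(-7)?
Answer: 7/38430720 ≈ 1.8215e-7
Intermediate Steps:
r(f) = -3/7 - f/7 (r(f) = (f + 3)*(-⅐) = (3 + f)*(-⅐) = -3/7 - f/7)
y = 240/7 (y = 34 - (-3/7 - ⅐*(-1)) = 34 - (-3/7 + ⅐) = 34 - 1*(-2/7) = 34 + 2/7 = 240/7 ≈ 34.286)
P(A, M) = 1/278
o = 138240/7 (o = 576*(240/7) = 138240/7 ≈ 19749.)
P(47, 293)/o = 1/(278*(138240/7)) = (1/278)*(7/138240) = 7/38430720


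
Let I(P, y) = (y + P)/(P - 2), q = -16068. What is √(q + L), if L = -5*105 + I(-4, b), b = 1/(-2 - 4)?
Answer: I*√597323/6 ≈ 128.81*I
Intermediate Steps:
b = -⅙ (b = 1/(-6) = -⅙ ≈ -0.16667)
I(P, y) = (P + y)/(-2 + P)
L = -18875/36 (L = -5*105 + (-4 - ⅙)/(-2 - 4) = -525 - 25/6/(-6) = -525 - ⅙*(-25/6) = -525 + 25/36 = -18875/36 ≈ -524.31)
√(q + L) = √(-16068 - 18875/36) = √(-597323/36) = I*√597323/6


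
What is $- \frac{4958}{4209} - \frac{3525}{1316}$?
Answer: $- \frac{454499}{117852} \approx -3.8565$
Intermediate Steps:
$- \frac{4958}{4209} - \frac{3525}{1316} = \left(-4958\right) \frac{1}{4209} - \frac{75}{28} = - \frac{4958}{4209} - \frac{75}{28} = - \frac{454499}{117852}$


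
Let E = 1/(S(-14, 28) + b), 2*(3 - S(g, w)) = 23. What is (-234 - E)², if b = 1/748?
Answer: 2210544504100/40411449 ≈ 54701.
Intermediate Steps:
S(g, w) = -17/2 (S(g, w) = 3 - ½*23 = 3 - 23/2 = -17/2)
b = 1/748 ≈ 0.0013369
E = -748/6357 (E = 1/(-17/2 + 1/748) = 1/(-6357/748) = -748/6357 ≈ -0.11767)
(-234 - E)² = (-234 - 1*(-748/6357))² = (-234 + 748/6357)² = (-1486790/6357)² = 2210544504100/40411449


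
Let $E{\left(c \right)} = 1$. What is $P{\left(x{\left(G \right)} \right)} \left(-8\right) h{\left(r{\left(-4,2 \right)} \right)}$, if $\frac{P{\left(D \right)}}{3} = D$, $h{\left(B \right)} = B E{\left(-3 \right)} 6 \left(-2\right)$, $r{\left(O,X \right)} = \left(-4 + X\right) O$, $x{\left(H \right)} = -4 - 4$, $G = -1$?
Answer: $-18432$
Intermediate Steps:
$x{\left(H \right)} = -8$ ($x{\left(H \right)} = -4 - 4 = -8$)
$r{\left(O,X \right)} = O \left(-4 + X\right)$
$h{\left(B \right)} = - 12 B$ ($h{\left(B \right)} = B 1 \cdot 6 \left(-2\right) = B 6 \left(-2\right) = B \left(-12\right) = - 12 B$)
$P{\left(D \right)} = 3 D$
$P{\left(x{\left(G \right)} \right)} \left(-8\right) h{\left(r{\left(-4,2 \right)} \right)} = 3 \left(-8\right) \left(-8\right) \left(- 12 \left(- 4 \left(-4 + 2\right)\right)\right) = \left(-24\right) \left(-8\right) \left(- 12 \left(\left(-4\right) \left(-2\right)\right)\right) = 192 \left(\left(-12\right) 8\right) = 192 \left(-96\right) = -18432$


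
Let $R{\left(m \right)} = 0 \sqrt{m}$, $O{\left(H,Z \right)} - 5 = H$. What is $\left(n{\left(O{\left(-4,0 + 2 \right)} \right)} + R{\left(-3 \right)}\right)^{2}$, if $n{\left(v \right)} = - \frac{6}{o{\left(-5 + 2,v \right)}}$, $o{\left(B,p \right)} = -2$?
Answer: $9$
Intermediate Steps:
$O{\left(H,Z \right)} = 5 + H$
$R{\left(m \right)} = 0$
$n{\left(v \right)} = 3$ ($n{\left(v \right)} = - \frac{6}{-2} = \left(-6\right) \left(- \frac{1}{2}\right) = 3$)
$\left(n{\left(O{\left(-4,0 + 2 \right)} \right)} + R{\left(-3 \right)}\right)^{2} = \left(3 + 0\right)^{2} = 3^{2} = 9$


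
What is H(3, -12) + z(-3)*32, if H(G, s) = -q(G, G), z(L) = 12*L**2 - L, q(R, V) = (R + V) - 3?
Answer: 3549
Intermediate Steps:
q(R, V) = -3 + R + V
z(L) = -L + 12*L**2
H(G, s) = 3 - 2*G (H(G, s) = -(-3 + G + G) = -(-3 + 2*G) = 3 - 2*G)
H(3, -12) + z(-3)*32 = (3 - 2*3) - 3*(-1 + 12*(-3))*32 = (3 - 6) - 3*(-1 - 36)*32 = -3 - 3*(-37)*32 = -3 + 111*32 = -3 + 3552 = 3549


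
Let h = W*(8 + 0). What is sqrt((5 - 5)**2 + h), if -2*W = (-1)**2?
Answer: 2*I ≈ 2.0*I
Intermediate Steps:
W = -1/2 (W = -1/2*(-1)**2 = -1/2*1 = -1/2 ≈ -0.50000)
h = -4 (h = -(8 + 0)/2 = -1/2*8 = -4)
sqrt((5 - 5)**2 + h) = sqrt((5 - 5)**2 - 4) = sqrt(0**2 - 4) = sqrt(0 - 4) = sqrt(-4) = 2*I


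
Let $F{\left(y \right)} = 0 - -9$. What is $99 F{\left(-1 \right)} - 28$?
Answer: $863$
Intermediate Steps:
$F{\left(y \right)} = 9$ ($F{\left(y \right)} = 0 + 9 = 9$)
$99 F{\left(-1 \right)} - 28 = 99 \cdot 9 - 28 = 891 - 28 = 863$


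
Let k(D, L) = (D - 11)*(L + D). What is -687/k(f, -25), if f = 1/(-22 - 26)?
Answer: -1582848/635329 ≈ -2.4914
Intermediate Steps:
f = -1/48 (f = 1/(-48) = -1/48 ≈ -0.020833)
k(D, L) = (-11 + D)*(D + L)
-687/k(f, -25) = -687/((-1/48)² - 11*(-1/48) - 11*(-25) - 1/48*(-25)) = -687/(1/2304 + 11/48 + 275 + 25/48) = -687/635329/2304 = -687*2304/635329 = -1582848/635329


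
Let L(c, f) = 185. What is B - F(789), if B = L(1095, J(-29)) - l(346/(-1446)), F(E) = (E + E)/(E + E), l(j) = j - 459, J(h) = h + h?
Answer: 465062/723 ≈ 643.24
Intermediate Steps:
J(h) = 2*h
l(j) = -459 + j
F(E) = 1 (F(E) = (2*E)/((2*E)) = (2*E)*(1/(2*E)) = 1)
B = 465785/723 (B = 185 - (-459 + 346/(-1446)) = 185 - (-459 + 346*(-1/1446)) = 185 - (-459 - 173/723) = 185 - 1*(-332030/723) = 185 + 332030/723 = 465785/723 ≈ 644.24)
B - F(789) = 465785/723 - 1*1 = 465785/723 - 1 = 465062/723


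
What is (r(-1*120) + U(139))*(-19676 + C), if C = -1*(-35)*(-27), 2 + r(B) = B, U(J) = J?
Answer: -350557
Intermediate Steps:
r(B) = -2 + B
C = -945 (C = 35*(-27) = -945)
(r(-1*120) + U(139))*(-19676 + C) = ((-2 - 1*120) + 139)*(-19676 - 945) = ((-2 - 120) + 139)*(-20621) = (-122 + 139)*(-20621) = 17*(-20621) = -350557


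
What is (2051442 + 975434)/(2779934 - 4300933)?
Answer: -3026876/1520999 ≈ -1.9901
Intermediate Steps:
(2051442 + 975434)/(2779934 - 4300933) = 3026876/(-1520999) = 3026876*(-1/1520999) = -3026876/1520999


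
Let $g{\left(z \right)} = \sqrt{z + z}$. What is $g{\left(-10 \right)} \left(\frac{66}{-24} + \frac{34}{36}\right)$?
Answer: $- \frac{65 i \sqrt{5}}{18} \approx - 8.0747 i$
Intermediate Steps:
$g{\left(z \right)} = \sqrt{2} \sqrt{z}$ ($g{\left(z \right)} = \sqrt{2 z} = \sqrt{2} \sqrt{z}$)
$g{\left(-10 \right)} \left(\frac{66}{-24} + \frac{34}{36}\right) = \sqrt{2} \sqrt{-10} \left(\frac{66}{-24} + \frac{34}{36}\right) = \sqrt{2} i \sqrt{10} \left(66 \left(- \frac{1}{24}\right) + 34 \cdot \frac{1}{36}\right) = 2 i \sqrt{5} \left(- \frac{11}{4} + \frac{17}{18}\right) = 2 i \sqrt{5} \left(- \frac{65}{36}\right) = - \frac{65 i \sqrt{5}}{18}$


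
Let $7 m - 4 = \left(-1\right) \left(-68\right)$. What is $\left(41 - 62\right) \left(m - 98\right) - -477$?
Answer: $2319$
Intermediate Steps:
$m = \frac{72}{7}$ ($m = \frac{4}{7} + \frac{\left(-1\right) \left(-68\right)}{7} = \frac{4}{7} + \frac{1}{7} \cdot 68 = \frac{4}{7} + \frac{68}{7} = \frac{72}{7} \approx 10.286$)
$\left(41 - 62\right) \left(m - 98\right) - -477 = \left(41 - 62\right) \left(\frac{72}{7} - 98\right) - -477 = \left(-21\right) \left(- \frac{614}{7}\right) + 477 = 1842 + 477 = 2319$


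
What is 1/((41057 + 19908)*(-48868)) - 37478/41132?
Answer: -3987709555839/4376500063780 ≈ -0.91116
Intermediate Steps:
1/((41057 + 19908)*(-48868)) - 37478/41132 = -1/48868/60965 - 37478*1/41132 = (1/60965)*(-1/48868) - 2677/2938 = -1/2979237620 - 2677/2938 = -3987709555839/4376500063780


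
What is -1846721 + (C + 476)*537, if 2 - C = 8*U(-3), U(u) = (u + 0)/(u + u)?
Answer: -1592183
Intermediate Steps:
U(u) = ½ (U(u) = u/((2*u)) = u*(1/(2*u)) = ½)
C = -2 (C = 2 - 8/2 = 2 - 1*4 = 2 - 4 = -2)
-1846721 + (C + 476)*537 = -1846721 + (-2 + 476)*537 = -1846721 + 474*537 = -1846721 + 254538 = -1592183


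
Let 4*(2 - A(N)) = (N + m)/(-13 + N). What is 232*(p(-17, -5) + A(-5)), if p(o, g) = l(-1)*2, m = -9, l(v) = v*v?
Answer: 7946/9 ≈ 882.89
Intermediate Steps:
l(v) = v**2
p(o, g) = 2 (p(o, g) = (-1)**2*2 = 1*2 = 2)
A(N) = 2 - (-9 + N)/(4*(-13 + N)) (A(N) = 2 - (N - 9)/(4*(-13 + N)) = 2 - (-9 + N)/(4*(-13 + N)))
232*(p(-17, -5) + A(-5)) = 232*(2 + (-95 + 7*(-5))/(4*(-13 - 5))) = 232*(2 + (1/4)*(-95 - 35)/(-18)) = 232*(2 + (1/4)*(-1/18)*(-130)) = 232*(2 + 65/36) = 232*(137/36) = 7946/9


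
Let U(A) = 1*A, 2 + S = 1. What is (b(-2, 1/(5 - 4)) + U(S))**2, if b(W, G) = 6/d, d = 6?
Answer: 0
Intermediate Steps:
S = -1 (S = -2 + 1 = -1)
U(A) = A
b(W, G) = 1 (b(W, G) = 6/6 = 6*(1/6) = 1)
(b(-2, 1/(5 - 4)) + U(S))**2 = (1 - 1)**2 = 0**2 = 0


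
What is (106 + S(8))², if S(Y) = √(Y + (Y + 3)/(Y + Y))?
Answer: (424 + √139)²/16 ≈ 11870.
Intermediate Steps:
S(Y) = √(Y + (3 + Y)/(2*Y)) (S(Y) = √(Y + (3 + Y)/((2*Y))) = √(Y + (3 + Y)*(1/(2*Y))) = √(Y + (3 + Y)/(2*Y)))
(106 + S(8))² = (106 + √(2 + 4*8 + 6/8)/2)² = (106 + √(2 + 32 + 6*(⅛))/2)² = (106 + √(2 + 32 + ¾)/2)² = (106 + √(139/4)/2)² = (106 + (√139/2)/2)² = (106 + √139/4)²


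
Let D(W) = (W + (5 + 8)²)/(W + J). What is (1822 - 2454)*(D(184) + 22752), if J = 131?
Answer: -4529691256/315 ≈ -1.4380e+7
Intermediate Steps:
D(W) = (169 + W)/(131 + W) (D(W) = (W + (5 + 8)²)/(W + 131) = (W + 13²)/(131 + W) = (W + 169)/(131 + W) = (169 + W)/(131 + W))
(1822 - 2454)*(D(184) + 22752) = (1822 - 2454)*((169 + 184)/(131 + 184) + 22752) = -632*(353/315 + 22752) = -632*7167233/315 = -4529691256/315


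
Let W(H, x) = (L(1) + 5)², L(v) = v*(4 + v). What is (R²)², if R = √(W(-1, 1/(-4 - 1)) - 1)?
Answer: 9801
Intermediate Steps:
W(H, x) = 100 (W(H, x) = (1*(4 + 1) + 5)² = (1*5 + 5)² = (5 + 5)² = 10² = 100)
R = 3*√11 (R = √(100 - 1) = √99 = 3*√11 ≈ 9.9499)
(R²)² = ((3*√11)²)² = 99² = 9801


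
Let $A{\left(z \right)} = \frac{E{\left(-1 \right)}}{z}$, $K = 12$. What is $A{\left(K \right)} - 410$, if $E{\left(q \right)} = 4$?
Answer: $- \frac{1229}{3} \approx -409.67$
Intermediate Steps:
$A{\left(z \right)} = \frac{4}{z}$
$A{\left(K \right)} - 410 = \frac{4}{12} - 410 = 4 \cdot \frac{1}{12} - 410 = \frac{1}{3} - 410 = - \frac{1229}{3}$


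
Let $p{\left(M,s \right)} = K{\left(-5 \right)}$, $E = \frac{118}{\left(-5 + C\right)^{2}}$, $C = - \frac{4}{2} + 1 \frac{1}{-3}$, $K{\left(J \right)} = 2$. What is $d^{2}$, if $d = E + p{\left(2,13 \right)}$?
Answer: $\frac{1030225}{58564} \approx 17.591$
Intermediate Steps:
$C = - \frac{7}{3}$ ($C = \left(-4\right) \frac{1}{2} + 1 \left(- \frac{1}{3}\right) = -2 - \frac{1}{3} = - \frac{7}{3} \approx -2.3333$)
$E = \frac{531}{242}$ ($E = \frac{118}{\left(-5 - \frac{7}{3}\right)^{2}} = \frac{118}{\left(- \frac{22}{3}\right)^{2}} = \frac{118}{\frac{484}{9}} = 118 \cdot \frac{9}{484} = \frac{531}{242} \approx 2.1942$)
$p{\left(M,s \right)} = 2$
$d = \frac{1015}{242}$ ($d = \frac{531}{242} + 2 = \frac{1015}{242} \approx 4.1942$)
$d^{2} = \left(\frac{1015}{242}\right)^{2} = \frac{1030225}{58564}$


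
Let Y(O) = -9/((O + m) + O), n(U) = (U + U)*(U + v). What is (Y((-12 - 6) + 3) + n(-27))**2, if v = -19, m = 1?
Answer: 5190482025/841 ≈ 6.1718e+6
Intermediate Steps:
n(U) = 2*U*(-19 + U) (n(U) = (U + U)*(U - 19) = (2*U)*(-19 + U) = 2*U*(-19 + U))
Y(O) = -9/(1 + 2*O) (Y(O) = -9/((O + 1) + O) = -9/((1 + O) + O) = -9/(1 + 2*O))
(Y((-12 - 6) + 3) + n(-27))**2 = (-9/(1 + 2*((-12 - 6) + 3)) + 2*(-27)*(-19 - 27))**2 = (-9/(1 + 2*(-18 + 3)) + 2*(-27)*(-46))**2 = (-9/(1 + 2*(-15)) + 2484)**2 = (-9/(1 - 30) + 2484)**2 = (-9/(-29) + 2484)**2 = (-9*(-1/29) + 2484)**2 = (9/29 + 2484)**2 = (72045/29)**2 = 5190482025/841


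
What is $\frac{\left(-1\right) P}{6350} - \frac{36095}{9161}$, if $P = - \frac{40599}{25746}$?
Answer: $- \frac{1966898315687}{499235107700} \approx -3.9398$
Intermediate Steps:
$P = - \frac{13533}{8582}$ ($P = \left(-40599\right) \frac{1}{25746} = - \frac{13533}{8582} \approx -1.5769$)
$\frac{\left(-1\right) P}{6350} - \frac{36095}{9161} = \frac{\left(-1\right) \left(- \frac{13533}{8582}\right)}{6350} - \frac{36095}{9161} = \frac{13533}{8582} \cdot \frac{1}{6350} - \frac{36095}{9161} = \frac{13533}{54495700} - \frac{36095}{9161} = - \frac{1966898315687}{499235107700}$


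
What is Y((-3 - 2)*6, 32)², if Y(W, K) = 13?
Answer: 169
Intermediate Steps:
Y((-3 - 2)*6, 32)² = 13² = 169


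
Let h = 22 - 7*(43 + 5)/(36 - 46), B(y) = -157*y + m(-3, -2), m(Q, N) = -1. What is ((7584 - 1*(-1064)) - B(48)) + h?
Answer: 81203/5 ≈ 16241.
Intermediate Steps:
B(y) = -1 - 157*y (B(y) = -157*y - 1 = -1 - 157*y)
h = 278/5 (h = 22 - 336/(-10) = 22 - 336*(-1)/10 = 22 - 7*(-24/5) = 22 + 168/5 = 278/5 ≈ 55.600)
((7584 - 1*(-1064)) - B(48)) + h = ((7584 - 1*(-1064)) - (-1 - 157*48)) + 278/5 = ((7584 + 1064) - (-1 - 7536)) + 278/5 = (8648 - 1*(-7537)) + 278/5 = (8648 + 7537) + 278/5 = 16185 + 278/5 = 81203/5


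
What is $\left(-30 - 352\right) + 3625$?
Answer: $3243$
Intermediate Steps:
$\left(-30 - 352\right) + 3625 = -382 + 3625 = 3243$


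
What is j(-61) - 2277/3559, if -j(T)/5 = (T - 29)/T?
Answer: -1740447/217099 ≈ -8.0168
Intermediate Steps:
j(T) = -5*(-29 + T)/T (j(T) = -5*(T - 29)/T = -5*(-29 + T)/T)
j(-61) - 2277/3559 = (-5 + 145/(-61)) - 2277/3559 = (-5 + 145*(-1/61)) - 2277/3559 = (-5 - 145/61) - 1*2277/3559 = -450/61 - 2277/3559 = -1740447/217099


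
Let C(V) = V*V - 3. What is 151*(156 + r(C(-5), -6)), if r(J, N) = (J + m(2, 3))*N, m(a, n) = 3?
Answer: 906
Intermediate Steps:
C(V) = -3 + V² (C(V) = V² - 3 = -3 + V²)
r(J, N) = N*(3 + J) (r(J, N) = (J + 3)*N = (3 + J)*N = N*(3 + J))
151*(156 + r(C(-5), -6)) = 151*(156 - 6*(3 + (-3 + (-5)²))) = 151*(156 - 6*(3 + (-3 + 25))) = 151*(156 - 6*(3 + 22)) = 151*(156 - 6*25) = 151*(156 - 150) = 151*6 = 906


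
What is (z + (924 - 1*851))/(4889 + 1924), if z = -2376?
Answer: -2303/6813 ≈ -0.33803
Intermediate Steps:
(z + (924 - 1*851))/(4889 + 1924) = (-2376 + (924 - 1*851))/(4889 + 1924) = (-2376 + (924 - 851))/6813 = (-2376 + 73)*(1/6813) = -2303*1/6813 = -2303/6813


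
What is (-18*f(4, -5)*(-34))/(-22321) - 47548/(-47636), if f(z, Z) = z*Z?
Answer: 24182111/15636517 ≈ 1.5465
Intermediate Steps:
f(z, Z) = Z*z
(-18*f(4, -5)*(-34))/(-22321) - 47548/(-47636) = (-(-90)*4*(-34))/(-22321) - 47548/(-47636) = (-18*(-20)*(-34))*(-1/22321) - 47548*(-1/47636) = (360*(-34))*(-1/22321) + 11887/11909 = -12240*(-1/22321) + 11887/11909 = 720/1313 + 11887/11909 = 24182111/15636517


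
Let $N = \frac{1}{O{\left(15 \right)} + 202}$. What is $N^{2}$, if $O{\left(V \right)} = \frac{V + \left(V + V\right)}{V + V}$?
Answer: $\frac{4}{165649} \approx 2.4147 \cdot 10^{-5}$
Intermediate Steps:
$O{\left(V \right)} = \frac{3}{2}$ ($O{\left(V \right)} = \frac{V + 2 V}{2 V} = 3 V \frac{1}{2 V} = \frac{3}{2}$)
$N = \frac{2}{407}$ ($N = \frac{1}{\frac{3}{2} + 202} = \frac{1}{\frac{407}{2}} = \frac{2}{407} \approx 0.004914$)
$N^{2} = \left(\frac{2}{407}\right)^{2} = \frac{4}{165649}$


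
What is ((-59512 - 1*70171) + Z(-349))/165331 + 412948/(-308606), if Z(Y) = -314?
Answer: -54195479985/25511069293 ≈ -2.1244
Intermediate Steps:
((-59512 - 1*70171) + Z(-349))/165331 + 412948/(-308606) = ((-59512 - 1*70171) - 314)/165331 + 412948/(-308606) = ((-59512 - 70171) - 314)*(1/165331) + 412948*(-1/308606) = (-129683 - 314)*(1/165331) - 206474/154303 = -129997*1/165331 - 206474/154303 = -129997/165331 - 206474/154303 = -54195479985/25511069293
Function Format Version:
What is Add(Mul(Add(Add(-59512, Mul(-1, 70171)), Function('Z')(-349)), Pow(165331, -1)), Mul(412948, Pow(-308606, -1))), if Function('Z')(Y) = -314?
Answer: Rational(-54195479985, 25511069293) ≈ -2.1244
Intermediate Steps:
Add(Mul(Add(Add(-59512, Mul(-1, 70171)), Function('Z')(-349)), Pow(165331, -1)), Mul(412948, Pow(-308606, -1))) = Add(Mul(Add(Add(-59512, Mul(-1, 70171)), -314), Pow(165331, -1)), Mul(412948, Pow(-308606, -1))) = Add(Mul(Add(Add(-59512, -70171), -314), Rational(1, 165331)), Mul(412948, Rational(-1, 308606))) = Add(Mul(Add(-129683, -314), Rational(1, 165331)), Rational(-206474, 154303)) = Add(Mul(-129997, Rational(1, 165331)), Rational(-206474, 154303)) = Add(Rational(-129997, 165331), Rational(-206474, 154303)) = Rational(-54195479985, 25511069293)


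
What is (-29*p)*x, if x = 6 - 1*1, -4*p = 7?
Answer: 1015/4 ≈ 253.75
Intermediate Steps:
p = -7/4 (p = -¼*7 = -7/4 ≈ -1.7500)
x = 5 (x = 6 - 1 = 5)
(-29*p)*x = -29*(-7/4)*5 = (203/4)*5 = 1015/4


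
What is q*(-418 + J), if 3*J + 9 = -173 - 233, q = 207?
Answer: -115161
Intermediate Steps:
J = -415/3 (J = -3 + (-173 - 233)/3 = -3 + (⅓)*(-406) = -3 - 406/3 = -415/3 ≈ -138.33)
q*(-418 + J) = 207*(-418 - 415/3) = 207*(-1669/3) = -115161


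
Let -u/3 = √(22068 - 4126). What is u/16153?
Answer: -3*√17942/16153 ≈ -0.024877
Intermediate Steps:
u = -3*√17942 (u = -3*√(22068 - 4126) = -3*√17942 ≈ -401.84)
u/16153 = -3*√17942/16153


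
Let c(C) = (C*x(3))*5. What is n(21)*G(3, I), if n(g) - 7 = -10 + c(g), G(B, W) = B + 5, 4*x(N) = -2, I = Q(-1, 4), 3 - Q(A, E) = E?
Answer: -444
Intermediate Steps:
Q(A, E) = 3 - E
I = -1 (I = 3 - 1*4 = 3 - 4 = -1)
x(N) = -1/2 (x(N) = (1/4)*(-2) = -1/2)
G(B, W) = 5 + B
c(C) = -5*C/2 (c(C) = (C*(-1/2))*5 = -C/2*5 = -5*C/2)
n(g) = -3 - 5*g/2 (n(g) = 7 + (-10 - 5*g/2) = -3 - 5*g/2)
n(21)*G(3, I) = (-3 - 5/2*21)*(5 + 3) = (-3 - 105/2)*8 = -111/2*8 = -444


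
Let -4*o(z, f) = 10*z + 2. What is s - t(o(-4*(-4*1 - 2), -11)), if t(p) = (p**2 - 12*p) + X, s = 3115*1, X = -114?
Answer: -4629/4 ≈ -1157.3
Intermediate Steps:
o(z, f) = -1/2 - 5*z/2 (o(z, f) = -(10*z + 2)/4 = -(2 + 10*z)/4 = -1/2 - 5*z/2)
s = 3115
t(p) = -114 + p**2 - 12*p (t(p) = (p**2 - 12*p) - 114 = -114 + p**2 - 12*p)
s - t(o(-4*(-4*1 - 2), -11)) = 3115 - (-114 + (-1/2 - (-10)*(-4*1 - 2))**2 - 12*(-1/2 - (-10)*(-4*1 - 2))) = 3115 - (-114 + (-1/2 - (-10)*(-4 - 2))**2 - 12*(-1/2 - (-10)*(-4 - 2))) = 3115 - (-114 + (-1/2 - (-10)*(-6))**2 - 12*(-1/2 - (-10)*(-6))) = 3115 - (-114 + (-1/2 - 5/2*24)**2 - 12*(-1/2 - 5/2*24)) = 3115 - (-114 + (-1/2 - 60)**2 - 12*(-1/2 - 60)) = 3115 - (-114 + (-121/2)**2 - 12*(-121/2)) = 3115 - (-114 + 14641/4 + 726) = 3115 - 1*17089/4 = 3115 - 17089/4 = -4629/4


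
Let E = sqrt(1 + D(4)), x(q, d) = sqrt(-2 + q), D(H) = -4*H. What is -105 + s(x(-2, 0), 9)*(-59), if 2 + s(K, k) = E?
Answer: 13 - 59*I*sqrt(15) ≈ 13.0 - 228.51*I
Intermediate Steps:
E = I*sqrt(15) (E = sqrt(1 - 4*4) = sqrt(1 - 16) = sqrt(-15) = I*sqrt(15) ≈ 3.873*I)
s(K, k) = -2 + I*sqrt(15)
-105 + s(x(-2, 0), 9)*(-59) = -105 + (-2 + I*sqrt(15))*(-59) = -105 + (118 - 59*I*sqrt(15)) = 13 - 59*I*sqrt(15)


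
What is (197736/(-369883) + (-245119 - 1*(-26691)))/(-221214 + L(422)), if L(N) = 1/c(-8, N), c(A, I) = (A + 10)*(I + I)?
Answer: 646344013280/654586381943 ≈ 0.98741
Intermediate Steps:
c(A, I) = 2*I*(10 + A) (c(A, I) = (10 + A)*(2*I) = 2*I*(10 + A))
L(N) = 1/(4*N) (L(N) = 1/(2*N*(10 - 8)) = 1/(2*N*2) = 1/(4*N))
(197736/(-369883) + (-245119 - 1*(-26691)))/(-221214 + L(422)) = (197736/(-369883) + (-245119 - 1*(-26691)))/(-221214 + (¼)/422) = (197736*(-1/369883) + (-245119 + 26691))/(-221214 + (¼)*(1/422)) = (-197736/369883 - 218428)/(-221214 + 1/1688) = -80793001660/(369883*(-373409231/1688)) = -80793001660/369883*(-1688/373409231) = 646344013280/654586381943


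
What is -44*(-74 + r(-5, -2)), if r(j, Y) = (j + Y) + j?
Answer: 3784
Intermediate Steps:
r(j, Y) = Y + 2*j (r(j, Y) = (Y + j) + j = Y + 2*j)
-44*(-74 + r(-5, -2)) = -44*(-74 + (-2 + 2*(-5))) = -44*(-74 + (-2 - 10)) = -44*(-74 - 12) = -44*(-86) = 3784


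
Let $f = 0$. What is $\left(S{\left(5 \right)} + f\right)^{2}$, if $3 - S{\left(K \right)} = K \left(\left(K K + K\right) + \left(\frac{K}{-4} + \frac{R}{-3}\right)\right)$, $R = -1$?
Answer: $\frac{2920681}{144} \approx 20283.0$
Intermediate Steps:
$S{\left(K \right)} = 3 - K \left(\frac{1}{3} + K^{2} + \frac{3 K}{4}\right)$ ($S{\left(K \right)} = 3 - K \left(\left(K K + K\right) + \left(\frac{K}{-4} - \frac{1}{-3}\right)\right) = 3 - K \left(\left(K^{2} + K\right) + \left(K \left(- \frac{1}{4}\right) - - \frac{1}{3}\right)\right) = 3 - K \left(\left(K + K^{2}\right) - \left(- \frac{1}{3} + \frac{K}{4}\right)\right) = 3 - K \left(\frac{1}{3} + K^{2} + \frac{3 K}{4}\right)$)
$\left(S{\left(5 \right)} + f\right)^{2} = \left(\left(3 - 5^{3} - \frac{3 \cdot 5^{2}}{4} - \frac{5}{3}\right) + 0\right)^{2} = \left(\left(3 - 125 - \frac{75}{4} - \frac{5}{3}\right) + 0\right)^{2} = \left(- \frac{1709}{12} + 0\right)^{2} = \left(- \frac{1709}{12}\right)^{2} = \frac{2920681}{144}$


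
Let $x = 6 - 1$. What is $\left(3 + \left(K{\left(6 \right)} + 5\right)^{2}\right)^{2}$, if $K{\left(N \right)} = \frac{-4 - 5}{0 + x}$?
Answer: $\frac{109561}{625} \approx 175.3$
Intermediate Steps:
$x = 5$
$K{\left(N \right)} = - \frac{9}{5}$ ($K{\left(N \right)} = \frac{-4 - 5}{0 + 5} = - \frac{9}{5}$)
$\left(3 + \left(K{\left(6 \right)} + 5\right)^{2}\right)^{2} = \left(3 + \left(- \frac{9}{5} + 5\right)^{2}\right)^{2} = \left(3 + \left(\frac{16}{5}\right)^{2}\right)^{2} = \left(3 + \frac{256}{25}\right)^{2} = \left(\frac{331}{25}\right)^{2} = \frac{109561}{625}$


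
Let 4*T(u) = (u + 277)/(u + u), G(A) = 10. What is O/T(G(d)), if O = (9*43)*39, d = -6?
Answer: 1207440/287 ≈ 4207.1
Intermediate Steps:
O = 15093 (O = 387*39 = 15093)
T(u) = (277 + u)/(8*u) (T(u) = ((u + 277)/(u + u))/4 = ((277 + u)/((2*u)))/4 = ((277 + u)*(1/(2*u)))/4 = ((277 + u)/(2*u))/4 = (277 + u)/(8*u))
O/T(G(d)) = 15093/(((⅛)*(277 + 10)/10)) = 15093/(((⅛)*(⅒)*287)) = 15093/(287/80) = 15093*(80/287) = 1207440/287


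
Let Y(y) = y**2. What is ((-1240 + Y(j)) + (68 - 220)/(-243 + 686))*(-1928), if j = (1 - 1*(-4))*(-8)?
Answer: -307184384/443 ≈ -6.9342e+5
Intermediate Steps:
j = -40 (j = (1 + 4)*(-8) = 5*(-8) = -40)
((-1240 + Y(j)) + (68 - 220)/(-243 + 686))*(-1928) = ((-1240 + (-40)**2) + (68 - 220)/(-243 + 686))*(-1928) = ((-1240 + 1600) - 152/443)*(-1928) = (360 - 152*1/443)*(-1928) = (360 - 152/443)*(-1928) = (159328/443)*(-1928) = -307184384/443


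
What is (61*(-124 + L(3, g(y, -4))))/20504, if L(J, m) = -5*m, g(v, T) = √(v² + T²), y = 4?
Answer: -1891/5126 - 305*√2/5126 ≈ -0.45305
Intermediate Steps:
g(v, T) = √(T² + v²)
(61*(-124 + L(3, g(y, -4))))/20504 = (61*(-124 - 5*√((-4)² + 4²)))/20504 = (61*(-124 - 5*√(16 + 16)))*(1/20504) = (61*(-124 - 20*√2))*(1/20504) = (-7564 - 1220*√2)*(1/20504) = -1891/5126 - 305*√2/5126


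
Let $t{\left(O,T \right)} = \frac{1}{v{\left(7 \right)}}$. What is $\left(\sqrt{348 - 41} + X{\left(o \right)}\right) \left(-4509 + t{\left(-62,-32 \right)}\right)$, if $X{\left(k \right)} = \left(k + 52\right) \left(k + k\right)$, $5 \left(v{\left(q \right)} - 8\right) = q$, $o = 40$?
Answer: $- \frac{1559716480}{47} - \frac{211918 \sqrt{307}}{47} \approx -3.3264 \cdot 10^{7}$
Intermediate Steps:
$v{\left(q \right)} = 8 + \frac{q}{5}$
$X{\left(k \right)} = 2 k \left(52 + k\right)$ ($X{\left(k \right)} = \left(52 + k\right) 2 k = 2 k \left(52 + k\right)$)
$t{\left(O,T \right)} = \frac{5}{47}$ ($t{\left(O,T \right)} = \frac{1}{8 + \frac{1}{5} \cdot 7} = \frac{1}{8 + \frac{7}{5}} = \frac{1}{\frac{47}{5}} = \frac{5}{47}$)
$\left(\sqrt{348 - 41} + X{\left(o \right)}\right) \left(-4509 + t{\left(-62,-32 \right)}\right) = \left(\sqrt{348 - 41} + 2 \cdot 40 \left(52 + 40\right)\right) \left(-4509 + \frac{5}{47}\right) = \left(\sqrt{307} + 2 \cdot 40 \cdot 92\right) \left(- \frac{211918}{47}\right) = \left(\sqrt{307} + 7360\right) \left(- \frac{211918}{47}\right) = \left(7360 + \sqrt{307}\right) \left(- \frac{211918}{47}\right) = - \frac{1559716480}{47} - \frac{211918 \sqrt{307}}{47}$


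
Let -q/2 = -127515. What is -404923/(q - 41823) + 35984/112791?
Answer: -4222181045/2671981193 ≈ -1.5802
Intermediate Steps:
q = 255030 (q = -2*(-127515) = 255030)
-404923/(q - 41823) + 35984/112791 = -404923/(255030 - 41823) + 35984/112791 = -404923/213207 + 35984*(1/112791) = -404923*1/213207 + 35984/112791 = -404923/213207 + 35984/112791 = -4222181045/2671981193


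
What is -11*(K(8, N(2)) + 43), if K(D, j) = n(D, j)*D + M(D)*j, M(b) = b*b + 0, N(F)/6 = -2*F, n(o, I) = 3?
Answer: 16159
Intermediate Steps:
N(F) = -12*F (N(F) = 6*(-2*F) = -12*F)
M(b) = b² (M(b) = b² + 0 = b²)
K(D, j) = 3*D + j*D² (K(D, j) = 3*D + D²*j = 3*D + j*D²)
-11*(K(8, N(2)) + 43) = -11*(8*(3 + 8*(-12*2)) + 43) = -11*(8*(3 + 8*(-24)) + 43) = -11*(8*(3 - 192) + 43) = -11*(8*(-189) + 43) = -11*(-1512 + 43) = -11*(-1469) = 16159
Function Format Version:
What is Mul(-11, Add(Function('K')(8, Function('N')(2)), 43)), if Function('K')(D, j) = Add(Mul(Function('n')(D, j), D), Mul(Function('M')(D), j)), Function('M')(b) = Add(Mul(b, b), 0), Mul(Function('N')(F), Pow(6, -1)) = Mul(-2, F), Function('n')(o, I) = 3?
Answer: 16159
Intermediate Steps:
Function('N')(F) = Mul(-12, F) (Function('N')(F) = Mul(6, Mul(-2, F)) = Mul(-12, F))
Function('M')(b) = Pow(b, 2) (Function('M')(b) = Add(Pow(b, 2), 0) = Pow(b, 2))
Function('K')(D, j) = Add(Mul(3, D), Mul(j, Pow(D, 2))) (Function('K')(D, j) = Add(Mul(3, D), Mul(Pow(D, 2), j)) = Add(Mul(3, D), Mul(j, Pow(D, 2))))
Mul(-11, Add(Function('K')(8, Function('N')(2)), 43)) = Mul(-11, Add(Mul(8, Add(3, Mul(8, Mul(-12, 2)))), 43)) = Mul(-11, Add(Mul(8, Add(3, Mul(8, -24))), 43)) = Mul(-11, Add(Mul(8, Add(3, -192)), 43)) = Mul(-11, Add(Mul(8, -189), 43)) = Mul(-11, Add(-1512, 43)) = Mul(-11, -1469) = 16159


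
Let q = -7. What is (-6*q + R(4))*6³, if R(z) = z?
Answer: 9936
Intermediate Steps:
(-6*q + R(4))*6³ = (-6*(-7) + 4)*6³ = (42 + 4)*216 = 46*216 = 9936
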